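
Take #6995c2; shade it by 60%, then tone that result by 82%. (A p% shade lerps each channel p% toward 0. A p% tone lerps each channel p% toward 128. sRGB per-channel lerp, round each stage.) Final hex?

#6995c2 is rgb(105, 149, 194).
Per channel, c → c + 0.6(0 − c):
  R: 105 + 0.6×(0−105) = 105 − 63 = 42 → 42
  G: 149 + 0.6×(0−149) = 149 − 89.4 = 59.6 → 60
  B: 194 − 116.4 = 77.6 → 78
After the shade: rgb(42, 60, 78) = #2a3c4e.
An 82% tone moves each channel 82% toward 128:
  R: 42 + 70.52 = 112.52 → 113
  G: 60 + 0.82×(128−60) = 60 + 55.76 = 115.76 → 116
  B: 78 + 0.82×(128−78) = 78 + 41 = 119 → 119
rgb(113, 116, 119) = #717477.

#717477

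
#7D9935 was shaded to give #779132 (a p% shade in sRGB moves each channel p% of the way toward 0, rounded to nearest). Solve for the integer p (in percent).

5%

#7D9935 is rgb(125, 153, 53); #779132 is rgb(119, 145, 50).
On the G channel (widest range): 145 ≈ 153 + (p/100)(0 − 153), so p ≈ 100×(145 − 153)/(0 − 153) = -800/-153 = 5.23.
p = 5 reproduces all three channels after rounding.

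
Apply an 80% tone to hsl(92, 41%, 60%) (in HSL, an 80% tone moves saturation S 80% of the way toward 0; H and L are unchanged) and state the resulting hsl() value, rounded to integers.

S moves 80% from 41 toward 0: 41 − 32.8 = 8.2 → 8.
H and L are unchanged.

hsl(92, 8%, 60%)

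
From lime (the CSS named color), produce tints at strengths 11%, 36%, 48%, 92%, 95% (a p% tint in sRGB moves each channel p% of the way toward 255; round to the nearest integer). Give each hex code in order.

CSS lime is rgb(0, 255, 0).
11%: (0 + 28.05 = 28.05→28, 255→255, 0 + 28.05 = 28.05→28) → #1cff1c
36%: (0 + 91.8 = 91.8→92, 255→255, 0 + 91.8 = 91.8→92) → #5cff5c
48%: (0 + 122.4 = 122.4→122, 255→255, 0 + 122.4 = 122.4→122) → #7aff7a
92%: (0 + 234.6 = 234.6→235, 255→255, 0 + 234.6 = 234.6→235) → #ebffeb
95%: (0 + 242.25 = 242.25→242, 255→255, 0 + 242.25 = 242.25→242) → #f2fff2

#1cff1c, #5cff5c, #7aff7a, #ebffeb, #f2fff2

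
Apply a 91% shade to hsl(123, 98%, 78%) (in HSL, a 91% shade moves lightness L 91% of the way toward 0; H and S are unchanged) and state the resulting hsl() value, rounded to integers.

hsl(123, 98%, 7%)

L moves 91% from 78 toward 0: 78 − 70.98 = 7.02 → 7.
H and S are unchanged.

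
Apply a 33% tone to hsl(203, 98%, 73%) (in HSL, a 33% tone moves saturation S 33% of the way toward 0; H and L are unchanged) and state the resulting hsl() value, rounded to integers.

hsl(203, 66%, 73%)

S moves 33% from 98 toward 0: 98 − 32.34 = 65.66 → 66.
H and L are unchanged.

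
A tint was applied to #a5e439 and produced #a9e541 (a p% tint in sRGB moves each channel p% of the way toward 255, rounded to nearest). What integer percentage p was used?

4%

#a5e439 is rgb(165, 228, 57); #a9e541 is rgb(169, 229, 65).
On the B channel (widest range): 65 ≈ 57 + (p/100)(255 − 57), so p ≈ 100×(65 − 57)/(255 − 57) = 800/198 = 4.04.
p = 4 reproduces all three channels after rounding.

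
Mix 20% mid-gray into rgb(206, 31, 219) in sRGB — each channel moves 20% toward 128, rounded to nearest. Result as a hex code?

Lerp each channel 20% toward 128:
  R: 206 − 15.6 = 190.4 → 190
  G: 31 + 0.2×(128−31) = 31 + 19.4 = 50.4 → 50
  B: 219 − 18.2 = 200.8 → 201
rgb(190, 50, 201) = #BE32C9.

#BE32C9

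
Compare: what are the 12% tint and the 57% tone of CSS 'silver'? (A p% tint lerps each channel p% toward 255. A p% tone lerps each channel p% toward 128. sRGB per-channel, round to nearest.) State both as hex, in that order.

CSS silver is rgb(192, 192, 192).
12% tint:
  R: 192 + 7.56 = 199.56 → 200
  G: 192 + 0.12×(255−192) = 192 + 7.56 = 199.56 → 200
  B: 192 + 7.56 = 199.56 → 200
  → #C8C8C8
57% tone:
  R: 192 + 0.57×(128−192) = 192 − 36.48 = 155.52 → 156
  G: 192 − 36.48 = 155.52 → 156
  B: 192 − 36.48 = 155.52 → 156
  → #9C9C9C

#C8C8C8, #9C9C9C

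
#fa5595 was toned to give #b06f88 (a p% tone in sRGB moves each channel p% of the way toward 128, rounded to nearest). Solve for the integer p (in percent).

61%

#fa5595 is rgb(250, 85, 149); #b06f88 is rgb(176, 111, 136).
On the R channel (widest range): 176 ≈ 250 + (p/100)(128 − 250), so p ≈ 100×(176 − 250)/(128 − 250) = -7400/-122 = 60.66.
p = 61 reproduces all three channels after rounding.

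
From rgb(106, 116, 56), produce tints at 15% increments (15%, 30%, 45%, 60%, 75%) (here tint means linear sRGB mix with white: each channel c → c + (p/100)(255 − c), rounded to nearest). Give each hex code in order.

#808956, #979e74, #adb392, #c3c7af, #dadccd

15%: (106 + 22.35 = 128.35→128, 116 + 20.85 = 136.85→137, 56 + 29.85 = 85.85→86) → #808956
30%: (106 + 44.7 = 150.7→151, 116 + 41.7 = 157.7→158, 56 + 59.7 = 115.7→116) → #979e74
45%: (106 + 67.05 = 173.05→173, 116 + 62.55 = 178.55→179, 56 + 89.55 = 145.55→146) → #adb392
60%: (106 + 89.4 = 195.4→195, 116 + 83.4 = 199.4→199, 56 + 119.4 = 175.4→175) → #c3c7af
75%: (106 + 111.75 = 217.75→218, 116 + 104.25 = 220.25→220, 56 + 149.25 = 205.25→205) → #dadccd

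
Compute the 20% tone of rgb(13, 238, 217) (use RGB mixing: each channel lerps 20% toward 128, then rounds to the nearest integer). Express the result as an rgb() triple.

rgb(36, 216, 199)

Per channel, c → c + 0.2(128 − c):
  R: 13 + 23 = 36 → 36
  G: 238 + 0.2×(128−238) = 238 − 22 = 216 → 216
  B: 217 − 17.8 = 199.2 → 199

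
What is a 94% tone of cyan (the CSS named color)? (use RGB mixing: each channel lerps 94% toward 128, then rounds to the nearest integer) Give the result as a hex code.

#788888

CSS cyan is rgb(0, 255, 255).
A 94% tone moves each channel 94% toward 128:
  R: 0 + 0.94×(128−0) = 0 + 120.32 = 120.32 → 120
  G: 255 + 0.94×(128−255) = 255 − 119.38 = 135.62 → 136
  B: 255 + 0.94×(128−255) = 255 − 119.38 = 135.62 → 136
rgb(120, 136, 136) = #788888.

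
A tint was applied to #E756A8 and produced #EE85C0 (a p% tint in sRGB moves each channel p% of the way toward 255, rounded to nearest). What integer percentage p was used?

#E756A8 is rgb(231, 86, 168); #EE85C0 is rgb(238, 133, 192).
On the G channel (widest range): 133 ≈ 86 + (p/100)(255 − 86), so p ≈ 100×(133 − 86)/(255 − 86) = 4700/169 = 27.81.
p = 28 reproduces all three channels after rounding.

28%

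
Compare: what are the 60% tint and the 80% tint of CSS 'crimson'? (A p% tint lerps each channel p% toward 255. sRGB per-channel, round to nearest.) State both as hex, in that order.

CSS crimson is rgb(220, 20, 60).
60% tint:
  R: 220 + 0.6×(255−220) = 220 + 21 = 241 → 241
  G: 20 + 0.6×(255−20) = 20 + 141 = 161 → 161
  B: 60 + 0.6×(255−60) = 60 + 117 = 177 → 177
  → #F1A1B1
80% tint:
  R: 220 + 28 = 248 → 248
  G: 20 + 188 = 208 → 208
  B: 60 + 0.8×(255−60) = 60 + 156 = 216 → 216
  → #F8D0D8

#F1A1B1, #F8D0D8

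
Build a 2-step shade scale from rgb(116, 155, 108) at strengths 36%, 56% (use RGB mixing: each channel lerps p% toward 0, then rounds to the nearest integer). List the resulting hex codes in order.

36%: (116 − 41.76 = 74.24→74, 155 − 55.8 = 99.2→99, 108 − 38.88 = 69.12→69) → #4A6345
56%: (116 − 64.96 = 51.04→51, 155 − 86.8 = 68.2→68, 108 − 60.48 = 47.52→48) → #334430

#4A6345, #334430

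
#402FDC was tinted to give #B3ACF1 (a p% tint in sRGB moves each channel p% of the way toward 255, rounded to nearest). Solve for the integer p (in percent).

#402FDC is rgb(64, 47, 220); #B3ACF1 is rgb(179, 172, 241).
On the G channel (widest range): 172 ≈ 47 + (p/100)(255 − 47), so p ≈ 100×(172 − 47)/(255 − 47) = 12500/208 = 60.10.
p = 60 reproduces all three channels after rounding.

60%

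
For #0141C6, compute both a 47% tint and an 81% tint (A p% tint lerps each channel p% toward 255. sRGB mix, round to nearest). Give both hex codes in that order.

#789AE1, #CFDBF4

#0141C6 is rgb(1, 65, 198).
47% tint:
  R: 1 + 0.47×(255−1) = 1 + 119.38 = 120.38 → 120
  G: 65 + 89.3 = 154.3 → 154
  B: 198 + 26.79 = 224.79 → 225
  → #789AE1
81% tint:
  R: 1 + 0.81×(255−1) = 1 + 205.74 = 206.74 → 207
  G: 65 + 0.81×(255−65) = 65 + 153.9 = 218.9 → 219
  B: 198 + 0.81×(255−198) = 198 + 46.17 = 244.17 → 244
  → #CFDBF4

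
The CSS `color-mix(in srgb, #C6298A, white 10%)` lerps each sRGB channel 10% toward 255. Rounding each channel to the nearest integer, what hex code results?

#C6298A is rgb(198, 41, 138).
Per channel, c → c + 0.1(255 − c):
  R: 198 + 0.1×(255−198) = 198 + 5.7 = 203.7 → 204
  G: 41 + 21.4 = 62.4 → 62
  B: 138 + 0.1×(255−138) = 138 + 11.7 = 149.7 → 150
rgb(204, 62, 150) = #CC3E96.

#CC3E96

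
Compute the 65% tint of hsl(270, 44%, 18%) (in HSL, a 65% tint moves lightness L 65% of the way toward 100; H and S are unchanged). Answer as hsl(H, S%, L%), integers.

L moves 65% from 18 toward 100: 18 + 53.3 = 71.3 → 71.
H and S are unchanged.

hsl(270, 44%, 71%)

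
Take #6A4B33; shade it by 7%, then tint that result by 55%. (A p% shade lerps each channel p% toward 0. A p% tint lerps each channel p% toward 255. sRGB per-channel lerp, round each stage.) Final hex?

#6A4B33 is rgb(106, 75, 51).
Lerp each channel 7% toward 0:
  R: 106 + 0.07×(0−106) = 106 − 7.42 = 98.58 → 99
  G: 75 − 5.25 = 69.75 → 70
  B: 51 + 0.07×(0−51) = 51 − 3.57 = 47.43 → 47
After the shade: rgb(99, 70, 47) = #63462F.
A 55% tint moves each channel 55% toward 255:
  R: 99 + 85.8 = 184.8 → 185
  G: 70 + 0.55×(255−70) = 70 + 101.75 = 171.75 → 172
  B: 47 + 114.4 = 161.4 → 161
rgb(185, 172, 161) = #B9ACA1.

#B9ACA1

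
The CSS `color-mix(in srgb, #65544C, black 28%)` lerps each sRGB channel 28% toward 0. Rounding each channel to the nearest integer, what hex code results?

#65544C is rgb(101, 84, 76).
Lerp each channel 28% toward 0:
  R: 101 − 28.28 = 72.72 → 73
  G: 84 + 0.28×(0−84) = 84 − 23.52 = 60.48 → 60
  B: 76 + 0.28×(0−76) = 76 − 21.28 = 54.72 → 55
rgb(73, 60, 55) = #493C37.

#493C37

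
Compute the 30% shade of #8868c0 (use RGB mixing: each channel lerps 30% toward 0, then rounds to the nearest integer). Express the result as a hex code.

#5f4986

#8868c0 is rgb(136, 104, 192).
Per channel, c → c + 0.3(0 − c):
  R: 136 + 0.3×(0−136) = 136 − 40.8 = 95.2 → 95
  G: 104 + 0.3×(0−104) = 104 − 31.2 = 72.8 → 73
  B: 192 + 0.3×(0−192) = 192 − 57.6 = 134.4 → 134
rgb(95, 73, 134) = #5f4986.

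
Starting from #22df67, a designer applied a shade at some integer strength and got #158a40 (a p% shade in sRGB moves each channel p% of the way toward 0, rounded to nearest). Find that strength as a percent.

#22df67 is rgb(34, 223, 103); #158a40 is rgb(21, 138, 64).
On the G channel (widest range): 138 ≈ 223 + (p/100)(0 − 223), so p ≈ 100×(138 − 223)/(0 − 223) = -8500/-223 = 38.12.
p = 38 reproduces all three channels after rounding.

38%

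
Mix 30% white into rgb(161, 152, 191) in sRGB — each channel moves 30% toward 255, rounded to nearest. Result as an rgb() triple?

Per channel, c → c + 0.3(255 − c):
  R: 161 + 0.3×(255−161) = 161 + 28.2 = 189.2 → 189
  G: 152 + 30.9 = 182.9 → 183
  B: 191 + 0.3×(255−191) = 191 + 19.2 = 210.2 → 210

rgb(189, 183, 210)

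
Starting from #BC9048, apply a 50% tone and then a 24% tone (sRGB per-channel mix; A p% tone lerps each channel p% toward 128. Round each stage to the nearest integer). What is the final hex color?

#BC9048 is rgb(188, 144, 72).
Per channel, c → c + 0.5(128 − c):
  R: 188 − 30 = 158 → 158
  G: 144 + 0.5×(128−144) = 144 − 8 = 136 → 136
  B: 72 + 0.5×(128−72) = 72 + 28 = 100 → 100
After the tone: rgb(158, 136, 100) = #9E8864.
Lerp each channel 24% toward 128:
  R: 158 − 7.2 = 150.8 → 151
  G: 136 − 1.92 = 134.08 → 134
  B: 100 + 0.24×(128−100) = 100 + 6.72 = 106.72 → 107
rgb(151, 134, 107) = #97866B.

#97866B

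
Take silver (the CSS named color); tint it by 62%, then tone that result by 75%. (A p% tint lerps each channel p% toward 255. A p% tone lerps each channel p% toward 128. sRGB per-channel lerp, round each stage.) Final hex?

CSS silver is rgb(192, 192, 192).
Per channel, c → c + 0.62(255 − c):
  R: 192 + 0.62×(255−192) = 192 + 39.06 = 231.06 → 231
  G: 192 + 0.62×(255−192) = 192 + 39.06 = 231.06 → 231
  B: 192 + 0.62×(255−192) = 192 + 39.06 = 231.06 → 231
After the tint: rgb(231, 231, 231) = #E7E7E7.
Per channel, c → c + 0.75(128 − c):
  R: 231 − 77.25 = 153.75 → 154
  G: 231 − 77.25 = 153.75 → 154
  B: 231 + 0.75×(128−231) = 231 − 77.25 = 153.75 → 154
rgb(154, 154, 154) = #9A9A9A.

#9A9A9A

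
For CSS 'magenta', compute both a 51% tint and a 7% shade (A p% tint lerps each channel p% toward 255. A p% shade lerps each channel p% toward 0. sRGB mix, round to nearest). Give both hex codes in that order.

#FF82FF, #ED00ED

CSS magenta is rgb(255, 0, 255).
51% tint:
  R: 255 + 0.51×(255−255) = 255 + 0 = 255 → 255
  G: 0 + 0.51×(255−0) = 0 + 130.05 = 130.05 → 130
  B: 255 + 0.51×(255−255) = 255 + 0 = 255 → 255
  → #FF82FF
7% shade:
  R: 255 + 0.07×(0−255) = 255 − 17.85 = 237.15 → 237
  G: 0 + 0 = 0 → 0
  B: 255 − 17.85 = 237.15 → 237
  → #ED00ED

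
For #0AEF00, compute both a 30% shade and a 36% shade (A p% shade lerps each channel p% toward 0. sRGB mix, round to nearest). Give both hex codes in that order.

#07A700, #069900

#0AEF00 is rgb(10, 239, 0).
30% shade:
  R: 10 + 0.3×(0−10) = 10 − 3 = 7 → 7
  G: 239 + 0.3×(0−239) = 239 − 71.7 = 167.3 → 167
  B: 0 + 0.3×(0−0) = 0 + 0 = 0 → 0
  → #07A700
36% shade:
  R: 10 + 0.36×(0−10) = 10 − 3.6 = 6.4 → 6
  G: 239 − 86.04 = 152.96 → 153
  B: 0 + 0.36×(0−0) = 0 + 0 = 0 → 0
  → #069900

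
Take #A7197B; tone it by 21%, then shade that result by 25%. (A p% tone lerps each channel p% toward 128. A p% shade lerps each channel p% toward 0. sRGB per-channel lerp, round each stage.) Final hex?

#A7197B is rgb(167, 25, 123).
Per channel, c → c + 0.21(128 − c):
  R: 167 − 8.19 = 158.81 → 159
  G: 25 + 0.21×(128−25) = 25 + 21.63 = 46.63 → 47
  B: 123 + 0.21×(128−123) = 123 + 1.05 = 124.05 → 124
After the tone: rgb(159, 47, 124) = #9F2F7C.
Lerp each channel 25% toward 0:
  R: 159 + 0.25×(0−159) = 159 − 39.75 = 119.25 → 119
  G: 47 + 0.25×(0−47) = 47 − 11.75 = 35.25 → 35
  B: 124 + 0.25×(0−124) = 124 − 31 = 93 → 93
rgb(119, 35, 93) = #77235D.

#77235D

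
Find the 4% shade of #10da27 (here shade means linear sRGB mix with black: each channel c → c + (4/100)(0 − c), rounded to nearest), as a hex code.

#0fd125

#10da27 is rgb(16, 218, 39).
Per channel, c → c + 0.04(0 − c):
  R: 16 − 0.64 = 15.36 → 15
  G: 218 + 0.04×(0−218) = 218 − 8.72 = 209.28 → 209
  B: 39 − 1.56 = 37.44 → 37
rgb(15, 209, 37) = #0fd125.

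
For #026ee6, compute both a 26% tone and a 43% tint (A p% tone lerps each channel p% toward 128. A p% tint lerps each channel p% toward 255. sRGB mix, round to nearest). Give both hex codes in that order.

#2373cb, #6facf1

#026ee6 is rgb(2, 110, 230).
26% tone:
  R: 2 + 0.26×(128−2) = 2 + 32.76 = 34.76 → 35
  G: 110 + 4.68 = 114.68 → 115
  B: 230 − 26.52 = 203.48 → 203
  → #2373cb
43% tint:
  R: 2 + 108.79 = 110.79 → 111
  G: 110 + 0.43×(255−110) = 110 + 62.35 = 172.35 → 172
  B: 230 + 10.75 = 240.75 → 241
  → #6facf1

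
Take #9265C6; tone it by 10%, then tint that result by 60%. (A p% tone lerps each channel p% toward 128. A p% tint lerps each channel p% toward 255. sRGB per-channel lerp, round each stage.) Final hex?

#D3C3E5

#9265C6 is rgb(146, 101, 198).
Per channel, c → c + 0.1(128 − c):
  R: 146 + 0.1×(128−146) = 146 − 1.8 = 144.2 → 144
  G: 101 + 0.1×(128−101) = 101 + 2.7 = 103.7 → 104
  B: 198 − 7 = 191 → 191
After the tone: rgb(144, 104, 191) = #9068BF.
Per channel, c → c + 0.6(255 − c):
  R: 144 + 0.6×(255−144) = 144 + 66.6 = 210.6 → 211
  G: 104 + 0.6×(255−104) = 104 + 90.6 = 194.6 → 195
  B: 191 + 0.6×(255−191) = 191 + 38.4 = 229.4 → 229
rgb(211, 195, 229) = #D3C3E5.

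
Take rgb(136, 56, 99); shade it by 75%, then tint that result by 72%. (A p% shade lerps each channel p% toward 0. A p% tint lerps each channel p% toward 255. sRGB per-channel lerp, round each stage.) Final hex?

A 75% shade moves each channel 75% toward 0:
  R: 136 + 0.75×(0−136) = 136 − 102 = 34 → 34
  G: 56 − 42 = 14 → 14
  B: 99 + 0.75×(0−99) = 99 − 74.25 = 24.75 → 25
After the shade: rgb(34, 14, 25) = #220e19.
Lerp each channel 72% toward 255:
  R: 34 + 0.72×(255−34) = 34 + 159.12 = 193.12 → 193
  G: 14 + 173.52 = 187.52 → 188
  B: 25 + 165.6 = 190.6 → 191
rgb(193, 188, 191) = #c1bcbf.

#c1bcbf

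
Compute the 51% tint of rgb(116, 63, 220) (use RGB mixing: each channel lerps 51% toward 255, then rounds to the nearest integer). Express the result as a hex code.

Per channel, c → c + 0.51(255 − c):
  R: 116 + 0.51×(255−116) = 116 + 70.89 = 186.89 → 187
  G: 63 + 0.51×(255−63) = 63 + 97.92 = 160.92 → 161
  B: 220 + 0.51×(255−220) = 220 + 17.85 = 237.85 → 238
rgb(187, 161, 238) = #BBA1EE.

#BBA1EE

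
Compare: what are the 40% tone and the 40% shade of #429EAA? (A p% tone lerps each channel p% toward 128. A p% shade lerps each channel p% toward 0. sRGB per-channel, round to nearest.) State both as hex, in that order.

#429EAA is rgb(66, 158, 170).
40% tone:
  R: 66 + 0.4×(128−66) = 66 + 24.8 = 90.8 → 91
  G: 158 + 0.4×(128−158) = 158 − 12 = 146 → 146
  B: 170 + 0.4×(128−170) = 170 − 16.8 = 153.2 → 153
  → #5B9299
40% shade:
  R: 66 − 26.4 = 39.6 → 40
  G: 158 + 0.4×(0−158) = 158 − 63.2 = 94.8 → 95
  B: 170 + 0.4×(0−170) = 170 − 68 = 102 → 102
  → #285F66

#5B9299, #285F66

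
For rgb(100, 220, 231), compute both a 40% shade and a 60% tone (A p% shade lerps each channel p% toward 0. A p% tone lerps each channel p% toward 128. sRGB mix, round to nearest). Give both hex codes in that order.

#3C848B, #75A5A9

40% shade:
  R: 100 + 0.4×(0−100) = 100 − 40 = 60 → 60
  G: 220 − 88 = 132 → 132
  B: 231 − 92.4 = 138.6 → 139
  → #3C848B
60% tone:
  R: 100 + 0.6×(128−100) = 100 + 16.8 = 116.8 → 117
  G: 220 − 55.2 = 164.8 → 165
  B: 231 − 61.8 = 169.2 → 169
  → #75A5A9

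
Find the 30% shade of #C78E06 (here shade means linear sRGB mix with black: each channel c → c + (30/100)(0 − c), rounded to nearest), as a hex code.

#8B6304

#C78E06 is rgb(199, 142, 6).
A 30% shade moves each channel 30% toward 0:
  R: 199 − 59.7 = 139.3 → 139
  G: 142 + 0.3×(0−142) = 142 − 42.6 = 99.4 → 99
  B: 6 − 1.8 = 4.2 → 4
rgb(139, 99, 4) = #8B6304.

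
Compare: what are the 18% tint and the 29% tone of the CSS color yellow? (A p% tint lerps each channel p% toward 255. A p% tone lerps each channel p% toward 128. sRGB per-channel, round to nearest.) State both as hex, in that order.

CSS yellow is rgb(255, 255, 0).
18% tint:
  R: 255 + 0 = 255 → 255
  G: 255 + 0.18×(255−255) = 255 + 0 = 255 → 255
  B: 0 + 45.9 = 45.9 → 46
  → #ffff2e
29% tone:
  R: 255 + 0.29×(128−255) = 255 − 36.83 = 218.17 → 218
  G: 255 − 36.83 = 218.17 → 218
  B: 0 + 37.12 = 37.12 → 37
  → #dada25

#ffff2e, #dada25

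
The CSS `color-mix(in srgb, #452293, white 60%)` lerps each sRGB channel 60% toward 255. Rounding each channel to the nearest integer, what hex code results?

#B5A7D4

#452293 is rgb(69, 34, 147).
Per channel, c → c + 0.6(255 − c):
  R: 69 + 0.6×(255−69) = 69 + 111.6 = 180.6 → 181
  G: 34 + 132.6 = 166.6 → 167
  B: 147 + 0.6×(255−147) = 147 + 64.8 = 211.8 → 212
rgb(181, 167, 212) = #B5A7D4.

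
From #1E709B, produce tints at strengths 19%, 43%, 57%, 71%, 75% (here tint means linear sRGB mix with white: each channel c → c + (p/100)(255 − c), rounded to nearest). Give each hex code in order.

#1E709B is rgb(30, 112, 155).
19%: (30 + 42.75 = 72.75→73, 112 + 27.17 = 139.17→139, 155 + 19 = 174→174) → #498BAE
43%: (30 + 96.75 = 126.75→127, 112 + 61.49 = 173.49→173, 155 + 43 = 198→198) → #7FADC6
57%: (30 + 128.25 = 158.25→158, 112 + 81.51 = 193.51→194, 155 + 57 = 212→212) → #9EC2D4
71%: (30 + 159.75 = 189.75→190, 112 + 101.53 = 213.53→214, 155 + 71 = 226→226) → #BED6E2
75%: (30 + 168.75 = 198.75→199, 112 + 107.25 = 219.25→219, 155 + 75 = 230→230) → #C7DBE6

#498BAE, #7FADC6, #9EC2D4, #BED6E2, #C7DBE6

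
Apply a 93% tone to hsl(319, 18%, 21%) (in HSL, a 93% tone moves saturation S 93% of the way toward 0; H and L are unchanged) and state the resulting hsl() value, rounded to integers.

hsl(319, 1%, 21%)

S moves 93% from 18 toward 0: 18 − 16.74 = 1.26 → 1.
H and L are unchanged.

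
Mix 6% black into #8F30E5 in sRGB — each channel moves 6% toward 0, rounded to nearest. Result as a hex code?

#8F30E5 is rgb(143, 48, 229).
Per channel, c → c + 0.06(0 − c):
  R: 143 + 0.06×(0−143) = 143 − 8.58 = 134.42 → 134
  G: 48 − 2.88 = 45.12 → 45
  B: 229 − 13.74 = 215.26 → 215
rgb(134, 45, 215) = #862DD7.

#862DD7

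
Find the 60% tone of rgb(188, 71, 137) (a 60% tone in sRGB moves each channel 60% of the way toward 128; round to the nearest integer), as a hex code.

#986984

Per channel, c → c + 0.6(128 − c):
  R: 188 − 36 = 152 → 152
  G: 71 + 34.2 = 105.2 → 105
  B: 137 − 5.4 = 131.6 → 132
rgb(152, 105, 132) = #986984.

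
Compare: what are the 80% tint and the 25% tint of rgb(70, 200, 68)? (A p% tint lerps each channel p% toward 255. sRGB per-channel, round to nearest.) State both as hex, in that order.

#daf4da, #74d673

80% tint:
  R: 70 + 148 = 218 → 218
  G: 200 + 0.8×(255−200) = 200 + 44 = 244 → 244
  B: 68 + 0.8×(255−68) = 68 + 149.6 = 217.6 → 218
  → #daf4da
25% tint:
  R: 70 + 0.25×(255−70) = 70 + 46.25 = 116.25 → 116
  G: 200 + 0.25×(255−200) = 200 + 13.75 = 213.75 → 214
  B: 68 + 0.25×(255−68) = 68 + 46.75 = 114.75 → 115
  → #74d673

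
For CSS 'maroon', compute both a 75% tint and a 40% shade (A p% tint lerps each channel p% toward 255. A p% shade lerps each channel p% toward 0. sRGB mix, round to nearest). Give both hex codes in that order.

CSS maroon is rgb(128, 0, 0).
75% tint:
  R: 128 + 0.75×(255−128) = 128 + 95.25 = 223.25 → 223
  G: 0 + 0.75×(255−0) = 0 + 191.25 = 191.25 → 191
  B: 0 + 0.75×(255−0) = 0 + 191.25 = 191.25 → 191
  → #DFBFBF
40% shade:
  R: 128 − 51.2 = 76.8 → 77
  G: 0 + 0.4×(0−0) = 0 + 0 = 0 → 0
  B: 0 + 0.4×(0−0) = 0 + 0 = 0 → 0
  → #4D0000

#DFBFBF, #4D0000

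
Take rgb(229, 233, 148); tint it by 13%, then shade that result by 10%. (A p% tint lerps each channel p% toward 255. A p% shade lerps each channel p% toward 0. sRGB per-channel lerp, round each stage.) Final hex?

#D1D492

Per channel, c → c + 0.13(255 − c):
  R: 229 + 0.13×(255−229) = 229 + 3.38 = 232.38 → 232
  G: 233 + 0.13×(255−233) = 233 + 2.86 = 235.86 → 236
  B: 148 + 0.13×(255−148) = 148 + 13.91 = 161.91 → 162
After the tint: rgb(232, 236, 162) = #E8ECA2.
A 10% shade moves each channel 10% toward 0:
  R: 232 − 23.2 = 208.8 → 209
  G: 236 + 0.1×(0−236) = 236 − 23.6 = 212.4 → 212
  B: 162 − 16.2 = 145.8 → 146
rgb(209, 212, 146) = #D1D492.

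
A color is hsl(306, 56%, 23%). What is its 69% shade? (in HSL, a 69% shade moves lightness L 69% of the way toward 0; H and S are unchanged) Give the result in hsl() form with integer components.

hsl(306, 56%, 7%)

L moves 69% from 23 toward 0: 23 − 15.87 = 7.13 → 7.
H and S are unchanged.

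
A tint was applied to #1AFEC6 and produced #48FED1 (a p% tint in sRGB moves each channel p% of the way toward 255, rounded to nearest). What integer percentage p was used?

20%

#1AFEC6 is rgb(26, 254, 198); #48FED1 is rgb(72, 254, 209).
On the R channel (widest range): 72 ≈ 26 + (p/100)(255 − 26), so p ≈ 100×(72 − 26)/(255 − 26) = 4600/229 = 20.09.
p = 20 reproduces all three channels after rounding.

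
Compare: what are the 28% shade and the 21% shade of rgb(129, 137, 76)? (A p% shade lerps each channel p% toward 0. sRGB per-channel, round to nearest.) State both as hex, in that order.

28% shade:
  R: 129 + 0.28×(0−129) = 129 − 36.12 = 92.88 → 93
  G: 137 − 38.36 = 98.64 → 99
  B: 76 + 0.28×(0−76) = 76 − 21.28 = 54.72 → 55
  → #5D6337
21% shade:
  R: 129 + 0.21×(0−129) = 129 − 27.09 = 101.91 → 102
  G: 137 + 0.21×(0−137) = 137 − 28.77 = 108.23 → 108
  B: 76 + 0.21×(0−76) = 76 − 15.96 = 60.04 → 60
  → #666C3C

#5D6337, #666C3C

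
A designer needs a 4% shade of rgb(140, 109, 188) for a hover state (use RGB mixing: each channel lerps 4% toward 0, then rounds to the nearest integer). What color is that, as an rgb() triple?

rgb(134, 105, 180)

Lerp each channel 4% toward 0:
  R: 140 + 0.04×(0−140) = 140 − 5.6 = 134.4 → 134
  G: 109 − 4.36 = 104.64 → 105
  B: 188 + 0.04×(0−188) = 188 − 7.52 = 180.48 → 180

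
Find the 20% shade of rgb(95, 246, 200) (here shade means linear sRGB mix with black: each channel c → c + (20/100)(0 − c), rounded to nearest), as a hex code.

#4cc5a0

A 20% shade moves each channel 20% toward 0:
  R: 95 + 0.2×(0−95) = 95 − 19 = 76 → 76
  G: 246 − 49.2 = 196.8 → 197
  B: 200 + 0.2×(0−200) = 200 − 40 = 160 → 160
rgb(76, 197, 160) = #4cc5a0.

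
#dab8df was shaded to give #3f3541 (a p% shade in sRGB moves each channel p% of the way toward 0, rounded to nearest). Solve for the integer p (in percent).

71%

#dab8df is rgb(218, 184, 223); #3f3541 is rgb(63, 53, 65).
On the B channel (widest range): 65 ≈ 223 + (p/100)(0 − 223), so p ≈ 100×(65 − 223)/(0 − 223) = -15800/-223 = 70.85.
p = 71 reproduces all three channels after rounding.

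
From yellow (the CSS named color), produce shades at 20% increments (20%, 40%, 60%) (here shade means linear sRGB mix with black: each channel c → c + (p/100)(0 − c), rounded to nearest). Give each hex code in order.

CSS yellow is rgb(255, 255, 0).
20%: (255 − 51 = 204→204, 255 − 51 = 204→204, 0→0) → #CCCC00
40%: (255 − 102 = 153→153, 255 − 102 = 153→153, 0→0) → #999900
60%: (255 − 153 = 102→102, 255 − 153 = 102→102, 0→0) → #666600

#CCCC00, #999900, #666600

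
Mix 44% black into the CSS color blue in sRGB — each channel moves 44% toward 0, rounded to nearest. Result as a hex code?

CSS blue is rgb(0, 0, 255).
Lerp each channel 44% toward 0:
  R: 0 + 0 = 0 → 0
  G: 0 + 0.44×(0−0) = 0 + 0 = 0 → 0
  B: 255 − 112.2 = 142.8 → 143
rgb(0, 0, 143) = #00008f.

#00008f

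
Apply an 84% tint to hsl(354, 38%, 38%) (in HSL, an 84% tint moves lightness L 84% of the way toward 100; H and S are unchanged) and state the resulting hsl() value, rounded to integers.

hsl(354, 38%, 90%)

L moves 84% from 38 toward 100: 38 + 52.08 = 90.08 → 90.
H and S are unchanged.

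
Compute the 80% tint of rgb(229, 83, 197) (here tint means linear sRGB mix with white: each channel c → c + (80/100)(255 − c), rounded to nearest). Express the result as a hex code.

#faddf3

An 80% tint moves each channel 80% toward 255:
  R: 229 + 20.8 = 249.8 → 250
  G: 83 + 0.8×(255−83) = 83 + 137.6 = 220.6 → 221
  B: 197 + 0.8×(255−197) = 197 + 46.4 = 243.4 → 243
rgb(250, 221, 243) = #faddf3.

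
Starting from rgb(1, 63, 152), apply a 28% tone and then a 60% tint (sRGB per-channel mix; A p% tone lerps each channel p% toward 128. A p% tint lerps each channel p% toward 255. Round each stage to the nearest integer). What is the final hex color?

#a8b9d3

A 28% tone moves each channel 28% toward 128:
  R: 1 + 0.28×(128−1) = 1 + 35.56 = 36.56 → 37
  G: 63 + 0.28×(128−63) = 63 + 18.2 = 81.2 → 81
  B: 152 − 6.72 = 145.28 → 145
After the tone: rgb(37, 81, 145) = #255191.
Lerp each channel 60% toward 255:
  R: 37 + 130.8 = 167.8 → 168
  G: 81 + 0.6×(255−81) = 81 + 104.4 = 185.4 → 185
  B: 145 + 66 = 211 → 211
rgb(168, 185, 211) = #a8b9d3.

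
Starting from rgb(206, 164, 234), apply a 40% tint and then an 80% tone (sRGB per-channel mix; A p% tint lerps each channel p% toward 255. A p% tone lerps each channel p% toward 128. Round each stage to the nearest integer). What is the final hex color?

#948E97

Lerp each channel 40% toward 255:
  R: 206 + 0.4×(255−206) = 206 + 19.6 = 225.6 → 226
  G: 164 + 36.4 = 200.4 → 200
  B: 234 + 8.4 = 242.4 → 242
After the tint: rgb(226, 200, 242) = #E2C8F2.
Lerp each channel 80% toward 128:
  R: 226 + 0.8×(128−226) = 226 − 78.4 = 147.6 → 148
  G: 200 − 57.6 = 142.4 → 142
  B: 242 − 91.2 = 150.8 → 151
rgb(148, 142, 151) = #948E97.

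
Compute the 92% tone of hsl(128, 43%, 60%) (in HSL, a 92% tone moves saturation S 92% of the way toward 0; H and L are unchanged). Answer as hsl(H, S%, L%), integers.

hsl(128, 3%, 60%)

S moves 92% from 43 toward 0: 43 − 39.56 = 3.44 → 3.
H and L are unchanged.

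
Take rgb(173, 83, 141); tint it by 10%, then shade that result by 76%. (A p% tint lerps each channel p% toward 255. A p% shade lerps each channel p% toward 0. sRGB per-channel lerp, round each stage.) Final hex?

Per channel, c → c + 0.1(255 − c):
  R: 173 + 0.1×(255−173) = 173 + 8.2 = 181.2 → 181
  G: 83 + 0.1×(255−83) = 83 + 17.2 = 100.2 → 100
  B: 141 + 0.1×(255−141) = 141 + 11.4 = 152.4 → 152
After the tint: rgb(181, 100, 152) = #b56498.
A 76% shade moves each channel 76% toward 0:
  R: 181 + 0.76×(0−181) = 181 − 137.56 = 43.44 → 43
  G: 100 + 0.76×(0−100) = 100 − 76 = 24 → 24
  B: 152 − 115.52 = 36.48 → 36
rgb(43, 24, 36) = #2b1824.

#2b1824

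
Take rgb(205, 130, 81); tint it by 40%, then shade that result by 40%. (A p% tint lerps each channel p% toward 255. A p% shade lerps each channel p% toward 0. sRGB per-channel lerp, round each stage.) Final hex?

#876C5B

A 40% tint moves each channel 40% toward 255:
  R: 205 + 20 = 225 → 225
  G: 130 + 0.4×(255−130) = 130 + 50 = 180 → 180
  B: 81 + 69.6 = 150.6 → 151
After the tint: rgb(225, 180, 151) = #E1B497.
A 40% shade moves each channel 40% toward 0:
  R: 225 + 0.4×(0−225) = 225 − 90 = 135 → 135
  G: 180 + 0.4×(0−180) = 180 − 72 = 108 → 108
  B: 151 − 60.4 = 90.6 → 91
rgb(135, 108, 91) = #876C5B.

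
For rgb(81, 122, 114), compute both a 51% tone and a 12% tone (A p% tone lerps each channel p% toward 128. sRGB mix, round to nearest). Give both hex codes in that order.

#697d79, #577b74

51% tone:
  R: 81 + 0.51×(128−81) = 81 + 23.97 = 104.97 → 105
  G: 122 + 3.06 = 125.06 → 125
  B: 114 + 0.51×(128−114) = 114 + 7.14 = 121.14 → 121
  → #697d79
12% tone:
  R: 81 + 5.64 = 86.64 → 87
  G: 122 + 0.72 = 122.72 → 123
  B: 114 + 0.12×(128−114) = 114 + 1.68 = 115.68 → 116
  → #577b74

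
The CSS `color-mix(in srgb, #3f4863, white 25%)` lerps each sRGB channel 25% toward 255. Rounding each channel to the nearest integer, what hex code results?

#6f768a

#3f4863 is rgb(63, 72, 99).
A 25% tint moves each channel 25% toward 255:
  R: 63 + 48 = 111 → 111
  G: 72 + 0.25×(255−72) = 72 + 45.75 = 117.75 → 118
  B: 99 + 0.25×(255−99) = 99 + 39 = 138 → 138
rgb(111, 118, 138) = #6f768a.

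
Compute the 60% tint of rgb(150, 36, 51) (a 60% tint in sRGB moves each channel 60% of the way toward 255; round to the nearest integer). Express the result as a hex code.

Lerp each channel 60% toward 255:
  R: 150 + 0.6×(255−150) = 150 + 63 = 213 → 213
  G: 36 + 131.4 = 167.4 → 167
  B: 51 + 122.4 = 173.4 → 173
rgb(213, 167, 173) = #D5A7AD.

#D5A7AD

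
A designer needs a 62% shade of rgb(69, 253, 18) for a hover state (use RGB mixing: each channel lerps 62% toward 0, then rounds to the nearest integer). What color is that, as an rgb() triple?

rgb(26, 96, 7)

A 62% shade moves each channel 62% toward 0:
  R: 69 + 0.62×(0−69) = 69 − 42.78 = 26.22 → 26
  G: 253 − 156.86 = 96.14 → 96
  B: 18 + 0.62×(0−18) = 18 − 11.16 = 6.84 → 7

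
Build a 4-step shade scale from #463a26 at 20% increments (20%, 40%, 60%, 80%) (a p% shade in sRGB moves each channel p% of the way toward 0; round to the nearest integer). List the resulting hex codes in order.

#463a26 is rgb(70, 58, 38).
20%: (70 − 14 = 56→56, 58 − 11.6 = 46.4→46, 38 − 7.6 = 30.4→30) → #382e1e
40%: (70 − 28 = 42→42, 58 − 23.2 = 34.8→35, 38 − 15.2 = 22.8→23) → #2a2317
60%: (70 − 42 = 28→28, 58 − 34.8 = 23.2→23, 38 − 22.8 = 15.2→15) → #1c170f
80%: (70 − 56 = 14→14, 58 − 46.4 = 11.6→12, 38 − 30.4 = 7.6→8) → #0e0c08

#382e1e, #2a2317, #1c170f, #0e0c08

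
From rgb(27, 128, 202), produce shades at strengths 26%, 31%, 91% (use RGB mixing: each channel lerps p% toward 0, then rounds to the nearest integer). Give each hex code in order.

#145F95, #13588B, #020C12

26%: (27 − 7.02 = 19.98→20, 128 − 33.28 = 94.72→95, 202 − 52.52 = 149.48→149) → #145F95
31%: (27 − 8.37 = 18.63→19, 128 − 39.68 = 88.32→88, 202 − 62.62 = 139.38→139) → #13588B
91%: (27 − 24.57 = 2.43→2, 128 − 116.48 = 11.52→12, 202 − 183.82 = 18.18→18) → #020C12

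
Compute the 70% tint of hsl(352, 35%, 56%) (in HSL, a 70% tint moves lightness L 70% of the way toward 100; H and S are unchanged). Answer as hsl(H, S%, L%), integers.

hsl(352, 35%, 87%)

L moves 70% from 56 toward 100: 56 + 30.8 = 86.8 → 87.
H and S are unchanged.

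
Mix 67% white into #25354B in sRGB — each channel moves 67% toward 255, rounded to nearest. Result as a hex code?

#B7BCC4

#25354B is rgb(37, 53, 75).
Lerp each channel 67% toward 255:
  R: 37 + 146.06 = 183.06 → 183
  G: 53 + 135.34 = 188.34 → 188
  B: 75 + 0.67×(255−75) = 75 + 120.6 = 195.6 → 196
rgb(183, 188, 196) = #B7BCC4.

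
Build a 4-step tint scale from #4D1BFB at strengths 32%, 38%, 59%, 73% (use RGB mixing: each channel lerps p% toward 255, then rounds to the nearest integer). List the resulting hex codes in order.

#4D1BFB is rgb(77, 27, 251).
32%: (77 + 56.96 = 133.96→134, 27 + 72.96 = 99.96→100, 251 + 1.28 = 252.28→252) → #8664FC
38%: (77 + 67.64 = 144.64→145, 27 + 86.64 = 113.64→114, 251 + 1.52 = 252.52→253) → #9172FD
59%: (77 + 105.02 = 182.02→182, 27 + 134.52 = 161.52→162, 251 + 2.36 = 253.36→253) → #B6A2FD
73%: (77 + 129.94 = 206.94→207, 27 + 166.44 = 193.44→193, 251 + 2.92 = 253.92→254) → #CFC1FE

#8664FC, #9172FD, #B6A2FD, #CFC1FE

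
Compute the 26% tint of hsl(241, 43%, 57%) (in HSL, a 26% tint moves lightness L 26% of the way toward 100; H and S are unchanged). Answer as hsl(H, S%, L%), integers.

L moves 26% from 57 toward 100: 57 + 11.18 = 68.18 → 68.
H and S are unchanged.

hsl(241, 43%, 68%)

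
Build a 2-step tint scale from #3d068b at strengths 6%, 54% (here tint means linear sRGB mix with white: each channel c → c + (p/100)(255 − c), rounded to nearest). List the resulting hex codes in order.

#491592, #a68cca

#3d068b is rgb(61, 6, 139).
6%: (61 + 11.64 = 72.64→73, 6 + 14.94 = 20.94→21, 139 + 6.96 = 145.96→146) → #491592
54%: (61 + 104.76 = 165.76→166, 6 + 134.46 = 140.46→140, 139 + 62.64 = 201.64→202) → #a68cca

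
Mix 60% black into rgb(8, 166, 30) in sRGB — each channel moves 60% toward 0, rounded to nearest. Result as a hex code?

#03420C

A 60% shade moves each channel 60% toward 0:
  R: 8 − 4.8 = 3.2 → 3
  G: 166 − 99.6 = 66.4 → 66
  B: 30 + 0.6×(0−30) = 30 − 18 = 12 → 12
rgb(3, 66, 12) = #03420C.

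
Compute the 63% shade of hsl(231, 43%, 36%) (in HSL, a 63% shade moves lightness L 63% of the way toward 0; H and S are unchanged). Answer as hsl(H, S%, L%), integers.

L moves 63% from 36 toward 0: 36 − 22.68 = 13.32 → 13.
H and S are unchanged.

hsl(231, 43%, 13%)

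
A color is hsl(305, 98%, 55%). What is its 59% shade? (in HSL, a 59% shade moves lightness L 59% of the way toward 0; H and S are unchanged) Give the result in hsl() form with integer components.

hsl(305, 98%, 23%)

L moves 59% from 55 toward 0: 55 − 32.45 = 22.55 → 23.
H and S are unchanged.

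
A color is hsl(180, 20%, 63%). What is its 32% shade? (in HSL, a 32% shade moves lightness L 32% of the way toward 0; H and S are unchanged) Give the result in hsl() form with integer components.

L moves 32% from 63 toward 0: 63 − 20.16 = 42.84 → 43.
H and S are unchanged.

hsl(180, 20%, 43%)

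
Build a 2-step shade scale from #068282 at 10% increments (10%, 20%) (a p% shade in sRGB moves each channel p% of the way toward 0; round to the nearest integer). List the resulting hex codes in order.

#068282 is rgb(6, 130, 130).
10%: (6 − 0.6 = 5.4→5, 130 − 13 = 117→117, 130 − 13 = 117→117) → #057575
20%: (6 − 1.2 = 4.8→5, 130 − 26 = 104→104, 130 − 26 = 104→104) → #056868

#057575, #056868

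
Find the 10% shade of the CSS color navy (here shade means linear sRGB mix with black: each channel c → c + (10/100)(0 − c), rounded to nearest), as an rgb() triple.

rgb(0, 0, 115)

CSS navy is rgb(0, 0, 128).
Lerp each channel 10% toward 0:
  R: 0 + 0.1×(0−0) = 0 + 0 = 0 → 0
  G: 0 + 0 = 0 → 0
  B: 128 − 12.8 = 115.2 → 115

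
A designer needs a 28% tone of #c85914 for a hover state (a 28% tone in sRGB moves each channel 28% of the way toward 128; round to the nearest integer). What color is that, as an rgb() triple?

#c85914 is rgb(200, 89, 20).
Lerp each channel 28% toward 128:
  R: 200 + 0.28×(128−200) = 200 − 20.16 = 179.84 → 180
  G: 89 + 0.28×(128−89) = 89 + 10.92 = 99.92 → 100
  B: 20 + 0.28×(128−20) = 20 + 30.24 = 50.24 → 50

rgb(180, 100, 50)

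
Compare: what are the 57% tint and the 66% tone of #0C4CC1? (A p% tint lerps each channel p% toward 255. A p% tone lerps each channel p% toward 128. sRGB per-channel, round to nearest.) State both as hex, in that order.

#97B2E4, #596E96

#0C4CC1 is rgb(12, 76, 193).
57% tint:
  R: 12 + 0.57×(255−12) = 12 + 138.51 = 150.51 → 151
  G: 76 + 0.57×(255−76) = 76 + 102.03 = 178.03 → 178
  B: 193 + 35.34 = 228.34 → 228
  → #97B2E4
66% tone:
  R: 12 + 0.66×(128−12) = 12 + 76.56 = 88.56 → 89
  G: 76 + 0.66×(128−76) = 76 + 34.32 = 110.32 → 110
  B: 193 − 42.9 = 150.1 → 150
  → #596E96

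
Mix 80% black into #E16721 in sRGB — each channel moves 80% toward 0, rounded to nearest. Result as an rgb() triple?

rgb(45, 21, 7)

#E16721 is rgb(225, 103, 33).
Lerp each channel 80% toward 0:
  R: 225 + 0.8×(0−225) = 225 − 180 = 45 → 45
  G: 103 − 82.4 = 20.6 → 21
  B: 33 + 0.8×(0−33) = 33 − 26.4 = 6.6 → 7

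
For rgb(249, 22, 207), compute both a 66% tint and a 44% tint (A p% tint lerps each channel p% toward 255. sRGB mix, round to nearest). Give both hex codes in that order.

66% tint:
  R: 249 + 0.66×(255−249) = 249 + 3.96 = 252.96 → 253
  G: 22 + 153.78 = 175.78 → 176
  B: 207 + 31.68 = 238.68 → 239
  → #fdb0ef
44% tint:
  R: 249 + 0.44×(255−249) = 249 + 2.64 = 251.64 → 252
  G: 22 + 0.44×(255−22) = 22 + 102.52 = 124.52 → 125
  B: 207 + 0.44×(255−207) = 207 + 21.12 = 228.12 → 228
  → #fc7de4

#fdb0ef, #fc7de4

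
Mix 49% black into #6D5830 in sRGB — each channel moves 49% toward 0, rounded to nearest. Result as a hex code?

#382D18

#6D5830 is rgb(109, 88, 48).
Lerp each channel 49% toward 0:
  R: 109 + 0.49×(0−109) = 109 − 53.41 = 55.59 → 56
  G: 88 + 0.49×(0−88) = 88 − 43.12 = 44.88 → 45
  B: 48 − 23.52 = 24.48 → 24
rgb(56, 45, 24) = #382D18.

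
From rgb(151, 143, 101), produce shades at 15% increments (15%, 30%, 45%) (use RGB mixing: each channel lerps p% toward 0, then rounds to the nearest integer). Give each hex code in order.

#807a56, #6a6447, #534f38

15%: (151 − 22.65 = 128.35→128, 143 − 21.45 = 121.55→122, 101 − 15.15 = 85.85→86) → #807a56
30%: (151 − 45.3 = 105.7→106, 143 − 42.9 = 100.1→100, 101 − 30.3 = 70.7→71) → #6a6447
45%: (151 − 67.95 = 83.05→83, 143 − 64.35 = 78.65→79, 101 − 45.45 = 55.55→56) → #534f38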